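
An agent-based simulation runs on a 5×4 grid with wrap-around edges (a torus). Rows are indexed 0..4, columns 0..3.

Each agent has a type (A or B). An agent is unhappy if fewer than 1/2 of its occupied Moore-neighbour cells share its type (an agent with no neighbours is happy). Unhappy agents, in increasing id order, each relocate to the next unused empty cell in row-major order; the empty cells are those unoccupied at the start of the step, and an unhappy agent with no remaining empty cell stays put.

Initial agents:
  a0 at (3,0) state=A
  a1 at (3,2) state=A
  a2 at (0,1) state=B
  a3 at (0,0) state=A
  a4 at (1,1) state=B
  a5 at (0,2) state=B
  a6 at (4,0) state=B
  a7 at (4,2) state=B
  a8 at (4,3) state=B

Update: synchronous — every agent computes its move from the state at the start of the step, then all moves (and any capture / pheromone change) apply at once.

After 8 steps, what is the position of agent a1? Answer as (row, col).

(1, 3)

t=1: a0@(0,3):A a1@(1,0):A a2@(0,1):B a3@(1,2):A a4@(1,1):B a5@(0,2):B a6@(4,0):B a7@(4,2):B a8@(4,3):B
t=2: a0@(0,0):A a1@(1,3):A a2@(0,1):B a3@(2,0):A a4@(1,1):B a5@(0,2):B a6@(4,0):B a7@(4,2):B a8@(4,3):B
t=3: a0@(0,3):A a1@(1,3):A a2@(0,1):B a3@(2,0):A a4@(1,1):B a5@(0,2):B a6@(4,0):B a7@(4,2):B a8@(4,3):B
t=4: a0@(0,0):A a1@(1,3):A a2@(0,1):B a3@(2,0):A a4@(1,1):B a5@(0,2):B a6@(4,0):B a7@(4,2):B a8@(4,3):B
t=5: a0@(0,3):A a1@(1,3):A a2@(0,1):B a3@(2,0):A a4@(1,1):B a5@(0,2):B a6@(4,0):B a7@(4,2):B a8@(4,3):B
t=6: a0@(0,0):A a1@(1,3):A a2@(0,1):B a3@(2,0):A a4@(1,1):B a5@(0,2):B a6@(4,0):B a7@(4,2):B a8@(4,3):B
t=7: a0@(0,3):A a1@(1,3):A a2@(0,1):B a3@(2,0):A a4@(1,1):B a5@(0,2):B a6@(4,0):B a7@(4,2):B a8@(4,3):B
t=8: a0@(0,0):A a1@(1,3):A a2@(0,1):B a3@(2,0):A a4@(1,1):B a5@(0,2):B a6@(4,0):B a7@(4,2):B a8@(4,3):B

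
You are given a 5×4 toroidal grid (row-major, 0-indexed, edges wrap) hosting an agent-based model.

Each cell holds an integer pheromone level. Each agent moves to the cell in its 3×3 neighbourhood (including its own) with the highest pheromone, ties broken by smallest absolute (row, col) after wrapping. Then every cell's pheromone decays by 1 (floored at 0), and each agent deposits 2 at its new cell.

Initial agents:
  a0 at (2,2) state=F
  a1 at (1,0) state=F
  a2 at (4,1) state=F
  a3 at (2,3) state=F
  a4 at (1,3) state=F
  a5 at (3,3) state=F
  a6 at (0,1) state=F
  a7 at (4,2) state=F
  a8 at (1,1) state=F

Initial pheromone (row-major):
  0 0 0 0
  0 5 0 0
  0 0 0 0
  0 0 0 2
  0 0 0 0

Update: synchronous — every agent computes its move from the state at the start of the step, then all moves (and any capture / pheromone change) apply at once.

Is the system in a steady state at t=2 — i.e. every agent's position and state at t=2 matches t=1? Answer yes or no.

t=1: a0@(1,1) a1@(1,1) a2@(0,0) a3@(3,3) a4@(0,0) a5@(3,3) a6@(1,1) a7@(3,3) a8@(1,1) | pheromone: 4 0 0 0 / 0 12 0 0 / 0 0 0 0 / 0 0 0 7 / 0 0 0 0
t=2: a0@(1,1) a1@(1,1) a2@(1,1) a3@(3,3) a4@(1,1) a5@(3,3) a6@(1,1) a7@(3,3) a8@(1,1) | pheromone: 3 0 0 0 / 0 23 0 0 / 0 0 0 0 / 0 0 0 12 / 0 0 0 0

no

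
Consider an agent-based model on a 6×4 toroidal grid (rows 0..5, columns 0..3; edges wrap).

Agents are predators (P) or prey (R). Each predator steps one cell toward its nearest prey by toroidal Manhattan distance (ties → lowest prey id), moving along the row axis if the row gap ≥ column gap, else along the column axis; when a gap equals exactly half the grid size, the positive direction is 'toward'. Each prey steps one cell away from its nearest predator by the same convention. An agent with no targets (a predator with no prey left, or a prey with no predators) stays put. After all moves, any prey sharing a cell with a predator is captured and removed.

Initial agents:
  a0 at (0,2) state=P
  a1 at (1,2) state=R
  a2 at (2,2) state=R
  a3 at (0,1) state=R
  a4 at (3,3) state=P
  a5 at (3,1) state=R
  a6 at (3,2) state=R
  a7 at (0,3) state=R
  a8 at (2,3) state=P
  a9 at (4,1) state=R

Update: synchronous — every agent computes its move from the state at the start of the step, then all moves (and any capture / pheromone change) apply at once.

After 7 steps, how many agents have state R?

t=1: a0@(1,2):P a2@(2,1):R a3@(0,0):R a4@(3,2):P a5@(3,0):R a6@(3,1):R a7@(0,0):R a8@(2,2):P a9@(3,1):R
t=2: a0@(2,2):P a2@(2,0):R a3@(0,3):R a4@(3,1):P a5@(3,3):R a6@(3,0):R a7@(0,3):R a8@(2,1):P a9@(3,0):R
t=3: a0@(2,3):P a3@(5,3):R a4@(3,0):P a5@(4,3):R a6@(3,3):R a7@(5,3):R a8@(2,0):P a9@(3,3):R
t=4: a0@(3,3):P a3@(4,3):R a4@(3,3):P a5@(5,3):R a6@(4,3):R a7@(4,3):R a8@(3,0):P a9@(4,3):R
t=5: a0@(4,3):P a3@(5,3):R a4@(4,3):P a5@(0,3):R a6@(5,3):R a7@(5,3):R a8@(4,0):P a9@(5,3):R
t=6: a0@(5,3):P a3@(0,3):R a4@(5,3):P a5@(1,3):R a6@(0,3):R a7@(0,3):R a8@(5,0):P a9@(0,3):R
t=7: a0@(0,3):P a3@(1,3):R a4@(0,3):P a5@(2,3):R a6@(1,3):R a7@(1,3):R a8@(0,0):P a9@(1,3):R

5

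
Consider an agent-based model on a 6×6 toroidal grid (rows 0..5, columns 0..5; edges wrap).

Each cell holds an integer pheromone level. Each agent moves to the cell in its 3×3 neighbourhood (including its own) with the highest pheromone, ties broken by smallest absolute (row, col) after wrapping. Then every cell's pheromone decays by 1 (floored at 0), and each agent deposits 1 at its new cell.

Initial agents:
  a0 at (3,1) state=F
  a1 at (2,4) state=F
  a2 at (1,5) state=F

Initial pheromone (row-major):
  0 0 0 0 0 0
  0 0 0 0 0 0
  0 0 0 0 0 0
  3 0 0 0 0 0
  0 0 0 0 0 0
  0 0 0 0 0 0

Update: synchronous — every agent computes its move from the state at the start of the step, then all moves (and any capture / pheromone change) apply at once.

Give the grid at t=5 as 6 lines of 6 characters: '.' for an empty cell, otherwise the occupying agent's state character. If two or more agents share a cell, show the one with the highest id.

t=1: a0@(3,0) a1@(1,3) a2@(0,0) | pheromone: 1 0 0 0 0 0 / 0 0 0 1 0 0 / 0 0 0 0 0 0 / 3 0 0 0 0 0 / 0 0 0 0 0 0 / 0 0 0 0 0 0
t=2: (unchanged — steady state)

F.....
...F..
......
F.....
......
......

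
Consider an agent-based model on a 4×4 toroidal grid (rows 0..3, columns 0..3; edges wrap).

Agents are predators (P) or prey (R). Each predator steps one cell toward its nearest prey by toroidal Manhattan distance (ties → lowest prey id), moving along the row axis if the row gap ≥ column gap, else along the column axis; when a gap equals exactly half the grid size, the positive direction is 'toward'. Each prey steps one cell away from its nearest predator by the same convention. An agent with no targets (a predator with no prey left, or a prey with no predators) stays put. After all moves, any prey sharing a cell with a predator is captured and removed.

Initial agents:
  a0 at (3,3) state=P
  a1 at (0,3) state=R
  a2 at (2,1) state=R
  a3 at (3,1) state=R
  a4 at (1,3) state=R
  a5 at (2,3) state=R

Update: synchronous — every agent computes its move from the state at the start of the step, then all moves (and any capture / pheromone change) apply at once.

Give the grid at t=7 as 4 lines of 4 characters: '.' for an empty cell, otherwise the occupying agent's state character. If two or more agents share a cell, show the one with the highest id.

t=1: a0@(0,3):P a1@(1,3):R a2@(2,0):R a3@(3,0):R a5@(1,3):R
t=2: a0@(1,3):P a1@(2,3):R a2@(1,0):R a3@(2,0):R a5@(2,3):R
t=3: a0@(2,3):P a1@(3,3):R a2@(1,1):R a3@(3,0):R a5@(3,3):R
t=4: a0@(3,3):P a1@(0,3):R a2@(1,0):R a3@(0,0):R a5@(0,3):R
t=5: a0@(0,3):P a1@(1,3):R a2@(0,0):R a3@(1,0):R a5@(1,3):R
t=6: a0@(1,3):P a1@(2,3):R a2@(0,1):R a3@(2,0):R a5@(2,3):R
t=7: a0@(2,3):P a1@(3,3):R a2@(0,0):R a3@(3,0):R a5@(3,3):R

R...
....
...P
R..R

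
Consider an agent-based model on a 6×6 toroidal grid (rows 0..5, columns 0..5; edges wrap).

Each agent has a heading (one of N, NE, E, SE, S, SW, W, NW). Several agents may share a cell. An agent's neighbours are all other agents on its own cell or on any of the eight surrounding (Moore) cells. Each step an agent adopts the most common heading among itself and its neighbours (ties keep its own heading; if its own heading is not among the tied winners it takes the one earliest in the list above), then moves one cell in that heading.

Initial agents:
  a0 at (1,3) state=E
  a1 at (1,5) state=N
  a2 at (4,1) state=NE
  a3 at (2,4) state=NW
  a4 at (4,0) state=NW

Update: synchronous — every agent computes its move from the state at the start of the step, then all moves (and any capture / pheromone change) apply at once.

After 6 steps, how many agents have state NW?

t=1: a0@(1,4):E a1@(0,5):N a2@(3,2):NE a3@(1,3):NW a4@(3,5):NW
t=2: a0@(1,5):E a1@(5,5):N a2@(2,3):NE a3@(0,2):NW a4@(2,4):NW
t=3: a0@(1,0):E a1@(4,5):N a2@(1,4):NE a3@(5,1):NW a4@(1,3):NW
t=4: a0@(1,1):E a1@(3,5):N a2@(0,5):NE a3@(4,0):NW a4@(0,2):NW
t=5: a0@(1,2):E a1@(2,5):N a2@(5,0):NE a3@(3,5):NW a4@(5,1):NW
t=6: a0@(1,3):E a1@(1,5):N a2@(4,1):NE a3@(2,4):NW a4@(4,0):NW

2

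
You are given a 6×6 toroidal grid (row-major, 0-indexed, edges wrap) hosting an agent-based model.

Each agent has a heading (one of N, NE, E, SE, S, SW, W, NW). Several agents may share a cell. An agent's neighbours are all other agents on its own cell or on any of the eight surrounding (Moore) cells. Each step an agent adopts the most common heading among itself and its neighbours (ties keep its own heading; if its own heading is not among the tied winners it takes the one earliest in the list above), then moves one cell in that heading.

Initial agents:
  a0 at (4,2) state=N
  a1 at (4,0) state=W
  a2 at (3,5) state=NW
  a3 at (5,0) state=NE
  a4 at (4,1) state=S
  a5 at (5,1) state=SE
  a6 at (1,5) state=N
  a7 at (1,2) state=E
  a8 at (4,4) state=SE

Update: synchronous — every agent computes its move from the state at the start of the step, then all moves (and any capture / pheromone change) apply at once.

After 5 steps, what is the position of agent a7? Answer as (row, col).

(1, 1)

t=1: a0@(3,2):N a1@(4,5):W a2@(2,4):NW a3@(4,1):NE a4@(5,1):S a5@(0,2):SE a6@(0,5):N a7@(1,3):E a8@(5,5):SE
t=2: a0@(2,2):N a1@(4,4):W a2@(1,3):NW a3@(3,2):NE a4@(0,1):S a5@(1,3):SE a6@(5,5):N a7@(1,4):E a8@(0,0):SE
t=3: a0@(1,2):N a1@(4,3):W a2@(0,2):NW a3@(2,3):NE a4@(1,1):S a5@(2,4):SE a6@(4,5):N a7@(1,5):E a8@(1,1):SE
t=4: a0@(0,2):N a1@(4,2):W a2@(5,1):NW a3@(1,4):NE a4@(2,1):S a5@(3,5):SE a6@(3,5):N a7@(1,0):E a8@(2,2):SE
t=5: a0@(5,2):N a1@(4,1):W a2@(4,0):NW a3@(0,5):NE a4@(3,1):S a5@(4,0):SE a6@(2,5):N a7@(1,1):E a8@(3,3):SE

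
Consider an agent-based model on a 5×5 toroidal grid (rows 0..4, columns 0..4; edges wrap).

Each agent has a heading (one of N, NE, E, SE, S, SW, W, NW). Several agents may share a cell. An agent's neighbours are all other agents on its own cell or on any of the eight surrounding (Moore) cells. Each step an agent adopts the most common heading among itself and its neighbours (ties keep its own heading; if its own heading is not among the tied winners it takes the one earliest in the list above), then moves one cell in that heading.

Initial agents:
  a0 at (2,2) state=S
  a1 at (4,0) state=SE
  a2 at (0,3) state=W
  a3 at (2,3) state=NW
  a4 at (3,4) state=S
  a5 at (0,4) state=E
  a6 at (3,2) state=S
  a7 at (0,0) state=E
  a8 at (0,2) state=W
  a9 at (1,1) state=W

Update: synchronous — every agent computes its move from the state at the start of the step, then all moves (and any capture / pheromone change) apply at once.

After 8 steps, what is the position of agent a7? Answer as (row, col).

(0, 3)

t=1: a0@(3,2):S a1@(4,1):E a2@(0,2):W a3@(3,3):S a4@(4,4):S a5@(0,0):E a6@(4,2):S a7@(0,1):E a8@(0,1):W a9@(1,0):W
t=2: a0@(4,2):S a1@(4,2):E a2@(0,1):W a3@(4,3):S a4@(0,4):S a5@(0,1):E a6@(0,2):S a7@(0,2):E a8@(0,0):W a9@(1,4):W
t=3: a0@(0,2):S a1@(4,3):E a2@(0,2):E a3@(0,3):S a4@(1,4):S a5@(0,2):E a6@(1,2):S a7@(0,3):E a8@(0,4):W a9@(1,3):W
t=4: a0@(0,3):E a1@(4,4):E a2@(0,3):E a3@(1,3):S a4@(2,4):S a5@(0,3):E a6@(2,2):S a7@(0,4):E a8@(0,3):W a9@(2,3):S
t=5: a0@(0,4):E a1@(4,0):E a2@(0,4):E a3@(2,3):S a4@(3,4):S a5@(0,4):E a6@(3,2):S a7@(0,0):E a8@(0,4):E a9@(3,3):S
t=6: a0@(0,0):E a1@(4,1):E a2@(0,0):E a3@(3,3):S a4@(4,4):S a5@(0,0):E a6@(4,2):S a7@(0,1):E a8@(0,0):E a9@(4,3):S
t=7: a0@(0,1):E a1@(4,2):E a2@(0,1):E a3@(4,3):S a4@(4,0):E a5@(0,1):E a6@(0,2):S a7@(0,2):E a8@(0,1):E a9@(0,3):S
t=8: a0@(0,2):E a1@(4,3):E a2@(0,2):E a3@(0,3):S a4@(4,1):E a5@(0,2):E a6@(0,3):E a7@(0,3):E a8@(0,2):E a9@(1,3):S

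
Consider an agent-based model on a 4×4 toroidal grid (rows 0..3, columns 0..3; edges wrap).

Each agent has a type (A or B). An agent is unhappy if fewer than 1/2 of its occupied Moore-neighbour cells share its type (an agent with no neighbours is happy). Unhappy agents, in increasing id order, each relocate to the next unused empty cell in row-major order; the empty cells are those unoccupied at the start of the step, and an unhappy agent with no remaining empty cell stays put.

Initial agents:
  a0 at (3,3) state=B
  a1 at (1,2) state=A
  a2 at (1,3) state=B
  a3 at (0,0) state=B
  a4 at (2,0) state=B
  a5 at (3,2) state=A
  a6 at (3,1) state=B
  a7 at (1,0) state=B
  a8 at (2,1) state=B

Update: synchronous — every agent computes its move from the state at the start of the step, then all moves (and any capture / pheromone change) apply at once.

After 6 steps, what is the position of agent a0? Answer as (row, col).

t=1: a0@(3,3):B a1@(0,1):A a2@(1,3):B a3@(0,0):B a4@(2,0):B a5@(0,2):A a6@(3,1):B a7@(1,0):B a8@(2,1):B
t=2: a0@(3,3):B a1@(0,3):A a2@(1,3):B a3@(0,0):B a4@(2,0):B a5@(1,1):A a6@(3,1):B a7@(1,0):B a8@(2,1):B
t=3: a0@(3,3):B a1@(0,1):A a2@(1,3):B a3@(0,0):B a4@(2,0):B a5@(0,2):A a6@(3,1):B a7@(1,0):B a8@(2,1):B
t=4: a0@(3,3):B a1@(0,3):A a2@(1,3):B a3@(0,0):B a4@(2,0):B a5@(1,1):A a6@(3,1):B a7@(1,0):B a8@(2,1):B
t=5: a0@(3,3):B a1@(0,1):A a2@(1,3):B a3@(0,0):B a4@(2,0):B a5@(0,2):A a6@(3,1):B a7@(1,0):B a8@(2,1):B
t=6: a0@(3,3):B a1@(0,3):A a2@(1,3):B a3@(0,0):B a4@(2,0):B a5@(1,1):A a6@(3,1):B a7@(1,0):B a8@(2,1):B

(3, 3)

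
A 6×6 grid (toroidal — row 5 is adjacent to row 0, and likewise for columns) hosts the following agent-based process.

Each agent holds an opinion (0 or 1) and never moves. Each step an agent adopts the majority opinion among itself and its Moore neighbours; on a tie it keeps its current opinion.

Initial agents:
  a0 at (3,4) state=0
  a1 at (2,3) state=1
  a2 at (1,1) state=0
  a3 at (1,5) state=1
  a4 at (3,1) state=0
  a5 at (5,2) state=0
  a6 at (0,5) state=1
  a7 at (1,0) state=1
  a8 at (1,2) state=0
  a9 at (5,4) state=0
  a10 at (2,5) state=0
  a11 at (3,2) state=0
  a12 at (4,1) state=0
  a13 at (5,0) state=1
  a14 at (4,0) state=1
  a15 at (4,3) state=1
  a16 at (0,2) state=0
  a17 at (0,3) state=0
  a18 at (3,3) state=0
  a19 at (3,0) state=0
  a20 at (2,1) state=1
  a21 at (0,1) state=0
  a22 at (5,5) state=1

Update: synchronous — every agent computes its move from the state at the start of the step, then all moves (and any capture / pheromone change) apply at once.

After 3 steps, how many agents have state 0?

17

t=1: a0@(3,4):0 a1@(2,3):0 a2@(1,1):0 a3@(1,5):1 a4@(3,1):0 a5@(5,2):0 a6@(0,5):1 a7@(1,0):1 a8@(1,2):0 a9@(5,4):1 a10@(2,5):0 a11@(3,2):0 a12@(4,1):0 a13@(5,0):1 a14@(4,0):1 a15@(4,3):0 a16@(0,2):0 a17@(0,3):0 a18@(3,3):0 a19@(3,0):0 a20@(2,1):0 a21@(0,1):0 a22@(5,5):1
t=2: a0@(3,4):0 a1@(2,3):0 a2@(1,1):0 a3@(1,5):1 a4@(3,1):0 a5@(5,2):0 a6@(0,5):1 a7@(1,0):0 a8@(1,2):0 a9@(5,4):1 a10@(2,5):0 a11@(3,2):0 a12@(4,1):0 a13@(5,0):1 a14@(4,0):1 a15@(4,3):0 a16@(0,2):0 a17@(0,3):0 a18@(3,3):0 a19@(3,0):0 a20@(2,1):0 a21@(0,1):0 a22@(5,5):1
t=3: (unchanged — steady state)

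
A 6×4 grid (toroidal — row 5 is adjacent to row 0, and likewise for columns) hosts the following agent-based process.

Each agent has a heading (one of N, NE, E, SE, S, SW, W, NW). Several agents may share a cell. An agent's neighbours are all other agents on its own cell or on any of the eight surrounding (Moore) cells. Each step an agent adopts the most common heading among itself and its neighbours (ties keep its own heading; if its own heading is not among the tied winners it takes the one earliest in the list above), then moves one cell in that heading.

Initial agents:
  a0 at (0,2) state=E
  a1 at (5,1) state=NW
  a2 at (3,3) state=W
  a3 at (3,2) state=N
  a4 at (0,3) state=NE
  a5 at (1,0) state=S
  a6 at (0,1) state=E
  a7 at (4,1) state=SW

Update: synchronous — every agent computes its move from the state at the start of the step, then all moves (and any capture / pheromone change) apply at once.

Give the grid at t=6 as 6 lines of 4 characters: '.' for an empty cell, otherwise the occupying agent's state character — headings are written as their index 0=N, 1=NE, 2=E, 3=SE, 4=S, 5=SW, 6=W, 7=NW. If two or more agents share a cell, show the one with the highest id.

t=1: a0@(0,3):E a1@(5,2):E a2@(3,2):W a3@(2,2):N a4@(5,0):NE a5@(2,0):S a6@(0,2):E a7@(5,0):SW
t=2: a0@(0,0):E a1@(5,3):E a2@(3,1):W a3@(1,2):N a4@(4,1):NE a5@(3,0):S a6@(0,3):E a7@(0,3):SW
t=3: a0@(0,1):E a1@(5,0):E a2@(3,0):W a3@(0,2):N a4@(3,2):NE a5@(4,0):S a6@(0,0):E a7@(0,0):E
t=4: a0@(0,2):E a1@(5,1):E a2@(3,3):W a3@(5,2):N a4@(2,3):NE a5@(5,0):S a6@(0,1):E a7@(0,1):E
t=5: a0@(0,3):E a1@(5,2):E a2@(3,2):W a3@(5,3):E a4@(1,0):NE a5@(5,1):E a6@(0,2):E a7@(0,2):E
t=6: a0@(0,0):E a1@(5,3):E a2@(3,1):W a3@(5,0):E a4@(0,1):NE a5@(5,2):E a6@(0,3):E a7@(0,3):E

21.2
....
....
.6..
....
2.22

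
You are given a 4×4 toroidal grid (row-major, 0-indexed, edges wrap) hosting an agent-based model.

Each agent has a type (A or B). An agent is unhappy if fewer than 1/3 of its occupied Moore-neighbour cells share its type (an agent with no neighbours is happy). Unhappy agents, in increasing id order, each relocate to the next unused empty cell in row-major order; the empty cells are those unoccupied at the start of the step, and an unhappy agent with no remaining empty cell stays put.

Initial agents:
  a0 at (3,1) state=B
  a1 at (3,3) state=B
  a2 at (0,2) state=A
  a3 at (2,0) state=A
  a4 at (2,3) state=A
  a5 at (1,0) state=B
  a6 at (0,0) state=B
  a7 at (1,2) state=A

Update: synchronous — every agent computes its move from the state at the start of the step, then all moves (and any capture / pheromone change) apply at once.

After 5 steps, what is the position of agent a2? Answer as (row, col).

(0, 2)

t=1: a0@(3,1):B a1@(0,1):B a2@(0,2):A a3@(0,3):A a4@(2,3):A a5@(1,0):B a6@(0,0):B a7@(1,2):A
t=2: (unchanged — steady state)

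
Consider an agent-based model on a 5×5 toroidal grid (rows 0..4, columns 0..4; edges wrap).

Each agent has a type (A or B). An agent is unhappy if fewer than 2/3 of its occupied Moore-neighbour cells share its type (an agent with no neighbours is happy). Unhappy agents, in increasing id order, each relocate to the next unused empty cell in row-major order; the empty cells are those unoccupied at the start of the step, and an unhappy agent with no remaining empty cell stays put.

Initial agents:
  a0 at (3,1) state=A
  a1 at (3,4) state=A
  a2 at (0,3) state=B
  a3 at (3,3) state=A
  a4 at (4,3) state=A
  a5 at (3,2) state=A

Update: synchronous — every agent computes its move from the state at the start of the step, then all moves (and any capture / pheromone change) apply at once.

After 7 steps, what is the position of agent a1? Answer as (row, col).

(3, 4)

t=1: a0@(3,1):A a1@(3,4):A a2@(0,0):B a3@(3,3):A a4@(4,3):A a5@(3,2):A
t=2: (unchanged — steady state)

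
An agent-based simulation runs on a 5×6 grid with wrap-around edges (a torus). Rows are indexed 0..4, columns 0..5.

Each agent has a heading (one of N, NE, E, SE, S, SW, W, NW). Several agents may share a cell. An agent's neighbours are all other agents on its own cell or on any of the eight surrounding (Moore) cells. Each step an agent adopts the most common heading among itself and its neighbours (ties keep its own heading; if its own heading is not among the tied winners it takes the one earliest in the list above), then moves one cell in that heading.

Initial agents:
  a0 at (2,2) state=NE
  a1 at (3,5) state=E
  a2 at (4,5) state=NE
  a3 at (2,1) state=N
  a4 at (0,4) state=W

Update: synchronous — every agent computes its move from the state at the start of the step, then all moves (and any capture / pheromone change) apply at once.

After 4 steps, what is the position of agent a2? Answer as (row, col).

t=1: a0@(1,3):NE a1@(3,0):E a2@(3,0):NE a3@(1,1):N a4@(0,3):W
t=2: a0@(0,4):NE a1@(3,1):E a2@(2,1):NE a3@(0,1):N a4@(0,2):W
t=3: a0@(4,5):NE a1@(3,2):E a2@(1,2):NE a3@(4,1):N a4@(0,1):W
t=4: a0@(3,0):NE a1@(3,3):E a2@(0,3):NE a3@(3,1):N a4@(0,0):W

(0, 3)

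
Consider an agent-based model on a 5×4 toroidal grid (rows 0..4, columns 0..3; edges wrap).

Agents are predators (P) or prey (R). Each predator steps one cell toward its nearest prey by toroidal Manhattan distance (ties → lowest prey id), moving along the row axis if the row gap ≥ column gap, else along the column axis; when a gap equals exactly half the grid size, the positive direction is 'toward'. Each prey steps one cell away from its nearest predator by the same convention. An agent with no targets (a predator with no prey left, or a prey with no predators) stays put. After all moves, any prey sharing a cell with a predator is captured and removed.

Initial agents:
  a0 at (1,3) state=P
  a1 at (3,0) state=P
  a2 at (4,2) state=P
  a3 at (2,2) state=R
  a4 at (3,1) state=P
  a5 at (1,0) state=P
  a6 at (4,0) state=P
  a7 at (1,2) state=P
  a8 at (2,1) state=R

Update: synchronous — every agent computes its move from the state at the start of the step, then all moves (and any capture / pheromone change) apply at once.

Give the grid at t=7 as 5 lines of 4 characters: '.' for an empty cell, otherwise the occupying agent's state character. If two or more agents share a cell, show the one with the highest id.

.R..
PPP.
P.P.
....
....

t=1: a0@(2,3):P a1@(2,0):P a2@(3,2):P a4@(2,1):P a5@(2,0):P a6@(3,0):P a7@(2,2):P a8@(1,1):R
t=2: a0@(2,0):P a1@(1,0):P a2@(2,2):P a4@(1,1):P a5@(1,0):P a6@(2,0):P a7@(1,2):P a8@(0,1):R
t=3: a0@(1,0):P a1@(0,0):P a2@(1,2):P a4@(0,1):P a5@(0,0):P a6@(1,0):P a7@(0,2):P a8@(4,1):R
t=4: a0@(0,0):P a1@(4,0):P a2@(0,2):P a4@(4,1):P a5@(4,0):P a6@(0,0):P a7@(4,2):P a8@(3,1):R
t=5: a0@(4,0):P a1@(3,0):P a2@(4,2):P a4@(3,1):P a5@(3,0):P a6@(4,0):P a7@(3,2):P a8@(2,1):R
t=6: a0@(3,0):P a1@(2,0):P a2@(3,2):P a4@(2,1):P a5@(2,0):P a6@(3,0):P a7@(2,2):P a8@(1,1):R
t=7: a0@(2,0):P a1@(1,0):P a2@(2,2):P a4@(1,1):P a5@(1,0):P a6@(2,0):P a7@(1,2):P a8@(0,1):R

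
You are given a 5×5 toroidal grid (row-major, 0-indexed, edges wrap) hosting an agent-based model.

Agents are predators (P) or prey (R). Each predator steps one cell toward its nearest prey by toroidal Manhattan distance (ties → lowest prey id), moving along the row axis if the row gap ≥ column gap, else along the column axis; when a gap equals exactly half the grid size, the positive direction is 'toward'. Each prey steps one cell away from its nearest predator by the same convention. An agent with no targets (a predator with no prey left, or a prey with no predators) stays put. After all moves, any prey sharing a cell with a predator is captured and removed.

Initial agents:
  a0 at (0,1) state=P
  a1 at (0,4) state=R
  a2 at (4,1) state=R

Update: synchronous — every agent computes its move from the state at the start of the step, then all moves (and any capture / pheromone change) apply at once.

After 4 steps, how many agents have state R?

2

t=1: a0@(4,1):P a1@(0,3):R a2@(3,1):R
t=2: a0@(3,1):P a1@(0,4):R a2@(2,1):R
t=3: a0@(2,1):P a1@(1,4):R a2@(1,1):R
t=4: a0@(1,1):P a1@(1,3):R a2@(0,1):R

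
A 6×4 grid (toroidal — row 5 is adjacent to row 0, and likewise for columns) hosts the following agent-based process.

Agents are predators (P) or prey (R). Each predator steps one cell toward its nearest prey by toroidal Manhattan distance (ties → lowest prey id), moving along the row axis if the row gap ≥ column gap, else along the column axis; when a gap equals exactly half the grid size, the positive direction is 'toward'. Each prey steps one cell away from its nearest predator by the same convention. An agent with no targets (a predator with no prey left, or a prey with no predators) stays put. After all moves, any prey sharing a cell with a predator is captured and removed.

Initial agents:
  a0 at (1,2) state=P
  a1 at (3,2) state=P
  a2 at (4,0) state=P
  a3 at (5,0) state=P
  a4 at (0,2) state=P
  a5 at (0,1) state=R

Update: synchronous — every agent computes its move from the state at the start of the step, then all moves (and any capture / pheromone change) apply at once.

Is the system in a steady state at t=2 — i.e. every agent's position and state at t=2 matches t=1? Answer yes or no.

t=1: a0@(0,2):P a1@(4,2):P a2@(5,0):P a3@(0,0):P a4@(0,1):P
t=2: (unchanged — steady state)

yes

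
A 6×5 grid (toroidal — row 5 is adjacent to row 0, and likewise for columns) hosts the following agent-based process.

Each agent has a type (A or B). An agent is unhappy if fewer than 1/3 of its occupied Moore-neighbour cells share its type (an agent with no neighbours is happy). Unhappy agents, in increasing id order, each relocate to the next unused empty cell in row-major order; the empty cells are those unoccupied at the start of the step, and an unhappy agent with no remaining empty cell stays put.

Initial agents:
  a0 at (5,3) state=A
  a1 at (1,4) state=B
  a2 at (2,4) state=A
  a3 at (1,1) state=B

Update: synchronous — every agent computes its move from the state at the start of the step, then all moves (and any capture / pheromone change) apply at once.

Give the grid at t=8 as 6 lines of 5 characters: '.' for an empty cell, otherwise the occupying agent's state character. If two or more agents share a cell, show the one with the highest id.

B.A..
.B...
.....
.....
.....
...A.

t=1: a0@(5,3):A a1@(0,0):B a2@(0,1):A a3@(1,1):B
t=2: a0@(5,3):A a1@(0,0):B a2@(0,2):A a3@(1,1):B
t=3: (unchanged — steady state)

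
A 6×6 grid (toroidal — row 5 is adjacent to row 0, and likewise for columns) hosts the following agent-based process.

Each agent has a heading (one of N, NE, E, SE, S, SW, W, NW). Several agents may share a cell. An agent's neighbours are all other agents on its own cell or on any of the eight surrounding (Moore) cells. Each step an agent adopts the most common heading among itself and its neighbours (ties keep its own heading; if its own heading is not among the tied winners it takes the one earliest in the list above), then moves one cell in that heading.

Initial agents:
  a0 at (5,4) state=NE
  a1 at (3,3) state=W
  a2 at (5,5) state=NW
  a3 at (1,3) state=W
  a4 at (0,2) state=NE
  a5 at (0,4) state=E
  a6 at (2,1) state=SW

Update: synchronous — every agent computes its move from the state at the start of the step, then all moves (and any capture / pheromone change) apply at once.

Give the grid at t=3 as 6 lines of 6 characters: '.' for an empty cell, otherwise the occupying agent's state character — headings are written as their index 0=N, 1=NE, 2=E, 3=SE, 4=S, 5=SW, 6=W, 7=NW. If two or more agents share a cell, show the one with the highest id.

.2....
6.....
11....
1....1
......
......

t=1: a0@(4,5):NE a1@(3,2):W a2@(4,4):NW a3@(1,2):W a4@(5,3):NE a5@(0,5):E a6@(3,0):SW
t=2: a0@(3,0):NE a1@(3,1):W a2@(3,5):NE a3@(1,1):W a4@(4,4):NE a5@(0,0):E a6@(4,5):SW
t=3: a0@(2,1):NE a1@(3,0):W a2@(2,0):NE a3@(1,0):W a4@(3,5):NE a5@(0,1):E a6@(3,0):NE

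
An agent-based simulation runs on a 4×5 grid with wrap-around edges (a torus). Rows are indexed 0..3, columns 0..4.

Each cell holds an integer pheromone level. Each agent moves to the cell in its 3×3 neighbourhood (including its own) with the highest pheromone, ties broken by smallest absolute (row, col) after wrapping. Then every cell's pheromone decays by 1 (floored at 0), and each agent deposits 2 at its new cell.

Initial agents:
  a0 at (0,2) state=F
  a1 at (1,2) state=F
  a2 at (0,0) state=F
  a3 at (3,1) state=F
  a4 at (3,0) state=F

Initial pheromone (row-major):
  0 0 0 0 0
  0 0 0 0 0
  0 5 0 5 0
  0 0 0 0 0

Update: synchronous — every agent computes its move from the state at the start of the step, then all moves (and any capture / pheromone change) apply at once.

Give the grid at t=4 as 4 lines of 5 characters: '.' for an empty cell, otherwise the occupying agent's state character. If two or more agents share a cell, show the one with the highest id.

F....
.....
.F...
.....

t=1: a0@(0,1) a1@(2,1) a2@(0,0) a3@(2,1) a4@(2,1) | pheromone: 2 2 0 0 0 / 0 0 0 0 0 / 0 10 0 4 0 / 0 0 0 0 0
t=2: a0@(0,0) a1@(2,1) a2@(0,0) a3@(2,1) a4@(2,1) | pheromone: 5 1 0 0 0 / 0 0 0 0 0 / 0 15 0 3 0 / 0 0 0 0 0
t=3: a0@(0,0) a1@(2,1) a2@(0,0) a3@(2,1) a4@(2,1) | pheromone: 8 0 0 0 0 / 0 0 0 0 0 / 0 20 0 2 0 / 0 0 0 0 0
t=4: a0@(0,0) a1@(2,1) a2@(0,0) a3@(2,1) a4@(2,1) | pheromone: 11 0 0 0 0 / 0 0 0 0 0 / 0 25 0 1 0 / 0 0 0 0 0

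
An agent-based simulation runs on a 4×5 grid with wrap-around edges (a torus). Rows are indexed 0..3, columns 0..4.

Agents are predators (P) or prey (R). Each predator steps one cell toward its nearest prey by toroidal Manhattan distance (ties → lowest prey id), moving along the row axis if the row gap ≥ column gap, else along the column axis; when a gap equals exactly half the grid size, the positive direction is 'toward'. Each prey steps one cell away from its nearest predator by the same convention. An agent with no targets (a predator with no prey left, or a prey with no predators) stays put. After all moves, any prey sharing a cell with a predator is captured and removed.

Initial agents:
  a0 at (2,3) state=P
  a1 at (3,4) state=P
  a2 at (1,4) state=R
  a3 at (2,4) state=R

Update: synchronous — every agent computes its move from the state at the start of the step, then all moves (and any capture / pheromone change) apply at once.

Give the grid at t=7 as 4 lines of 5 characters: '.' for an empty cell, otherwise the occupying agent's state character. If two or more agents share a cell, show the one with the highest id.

.....
.....
PR...
..R..

t=1: a0@(2,4):P a1@(2,4):P a2@(0,4):R a3@(2,0):R
t=2: a0@(2,0):P a1@(2,0):P a2@(3,4):R a3@(2,1):R
t=3: a0@(2,1):P a1@(2,1):P a2@(0,4):R a3@(2,2):R
t=4: a0@(2,2):P a1@(2,2):P a2@(3,4):R a3@(2,3):R
t=5: a0@(2,3):P a1@(2,3):P a2@(3,0):R a3@(2,4):R
t=6: a0@(2,4):P a1@(2,4):P a2@(3,1):R a3@(2,0):R
t=7: a0@(2,0):P a1@(2,0):P a2@(3,2):R a3@(2,1):R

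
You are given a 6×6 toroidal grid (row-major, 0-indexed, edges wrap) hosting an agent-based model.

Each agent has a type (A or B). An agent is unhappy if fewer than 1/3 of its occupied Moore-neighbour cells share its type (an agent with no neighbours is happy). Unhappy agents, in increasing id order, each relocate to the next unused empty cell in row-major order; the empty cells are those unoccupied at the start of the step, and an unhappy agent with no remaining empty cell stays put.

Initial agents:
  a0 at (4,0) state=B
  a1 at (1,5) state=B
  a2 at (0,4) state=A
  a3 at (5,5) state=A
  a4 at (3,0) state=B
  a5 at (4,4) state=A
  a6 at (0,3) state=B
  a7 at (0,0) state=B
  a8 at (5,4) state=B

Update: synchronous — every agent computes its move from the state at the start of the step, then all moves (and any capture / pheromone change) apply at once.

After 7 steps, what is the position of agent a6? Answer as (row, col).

(0, 3)

t=1: a0@(4,0):B a1@(1,5):B a2@(0,1):A a3@(5,5):A a4@(3,0):B a5@(4,4):A a6@(0,3):B a7@(0,0):B a8@(0,2):B
t=2: a0@(4,0):B a1@(1,5):B a2@(0,4):A a3@(5,5):A a4@(3,0):B a5@(4,4):A a6@(0,3):B a7@(0,0):B a8@(0,2):B
t=3: (unchanged — steady state)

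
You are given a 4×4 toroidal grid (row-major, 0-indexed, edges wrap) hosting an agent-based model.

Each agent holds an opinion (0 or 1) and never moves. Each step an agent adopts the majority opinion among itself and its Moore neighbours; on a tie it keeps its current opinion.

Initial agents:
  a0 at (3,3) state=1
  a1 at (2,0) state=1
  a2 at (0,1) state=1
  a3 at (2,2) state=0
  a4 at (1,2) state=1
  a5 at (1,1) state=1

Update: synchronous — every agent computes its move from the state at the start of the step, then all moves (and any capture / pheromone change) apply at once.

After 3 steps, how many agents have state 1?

6

t=1: a0@(3,3):1 a1@(2,0):1 a2@(0,1):1 a3@(2,2):1 a4@(1,2):1 a5@(1,1):1
t=2: (unchanged — steady state)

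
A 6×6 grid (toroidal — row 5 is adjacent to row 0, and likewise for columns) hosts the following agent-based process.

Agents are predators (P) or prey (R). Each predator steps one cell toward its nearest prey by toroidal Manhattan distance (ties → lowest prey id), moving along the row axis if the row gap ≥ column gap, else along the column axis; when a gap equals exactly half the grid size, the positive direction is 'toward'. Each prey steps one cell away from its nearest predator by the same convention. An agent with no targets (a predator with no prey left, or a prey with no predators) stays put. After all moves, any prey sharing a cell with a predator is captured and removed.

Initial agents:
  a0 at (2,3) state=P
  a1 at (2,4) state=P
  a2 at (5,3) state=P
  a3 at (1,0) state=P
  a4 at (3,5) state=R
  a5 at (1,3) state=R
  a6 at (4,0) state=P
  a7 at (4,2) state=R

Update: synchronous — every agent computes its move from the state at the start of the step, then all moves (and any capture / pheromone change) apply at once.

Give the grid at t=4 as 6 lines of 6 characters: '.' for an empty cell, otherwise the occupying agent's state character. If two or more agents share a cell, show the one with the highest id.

t=1: a0@(1,3):P a1@(3,4):P a2@(0,3):P a3@(2,0):P a4@(4,5):R a6@(3,0):P a7@(3,2):R
t=2: a0@(2,3):P a1@(4,4):P a2@(5,3):P a3@(3,0):P a4@(5,5):R a6@(4,0):P a7@(3,1):R
t=3: a0@(2,2):P a1@(5,4):P a2@(5,4):P a3@(3,1):P a4@(0,5):R a6@(5,0):P a7@(3,2):R
t=4: a0@(3,2):P a1@(0,4):P a2@(0,4):P a3@(3,2):P a4@(1,5):R a6@(0,0):P a7@(4,2):R

P...P.
.....R
......
..P...
..R...
......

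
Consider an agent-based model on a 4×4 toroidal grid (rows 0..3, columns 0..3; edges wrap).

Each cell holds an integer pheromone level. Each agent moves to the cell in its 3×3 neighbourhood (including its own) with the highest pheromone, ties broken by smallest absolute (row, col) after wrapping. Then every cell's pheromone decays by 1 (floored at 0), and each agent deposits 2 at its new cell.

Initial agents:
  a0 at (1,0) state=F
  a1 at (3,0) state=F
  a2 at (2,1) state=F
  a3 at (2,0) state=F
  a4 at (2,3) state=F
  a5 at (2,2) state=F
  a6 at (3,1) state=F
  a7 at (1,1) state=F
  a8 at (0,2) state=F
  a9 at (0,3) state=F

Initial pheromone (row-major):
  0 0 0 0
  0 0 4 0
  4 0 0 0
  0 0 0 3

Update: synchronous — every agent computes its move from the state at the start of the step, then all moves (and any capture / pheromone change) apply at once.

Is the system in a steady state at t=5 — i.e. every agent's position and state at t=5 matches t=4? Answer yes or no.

yes

t=1: a0@(2,0) a1@(2,0) a2@(1,2) a3@(2,0) a4@(1,2) a5@(1,2) a6@(2,0) a7@(1,2) a8@(1,2) a9@(1,2) | pheromone: 0 0 0 0 / 0 0 15 0 / 11 0 0 0 / 0 0 0 2
t=2: a0@(2,0) a1@(2,0) a2@(1,2) a3@(2,0) a4@(1,2) a5@(1,2) a6@(2,0) a7@(1,2) a8@(1,2) a9@(1,2) | pheromone: 0 0 0 0 / 0 0 26 0 / 18 0 0 0 / 0 0 0 1
t=3: a0@(2,0) a1@(2,0) a2@(1,2) a3@(2,0) a4@(1,2) a5@(1,2) a6@(2,0) a7@(1,2) a8@(1,2) a9@(1,2) | pheromone: 0 0 0 0 / 0 0 37 0 / 25 0 0 0 / 0 0 0 0
t=4: a0@(2,0) a1@(2,0) a2@(1,2) a3@(2,0) a4@(1,2) a5@(1,2) a6@(2,0) a7@(1,2) a8@(1,2) a9@(1,2) | pheromone: 0 0 0 0 / 0 0 48 0 / 32 0 0 0 / 0 0 0 0
t=5: a0@(2,0) a1@(2,0) a2@(1,2) a3@(2,0) a4@(1,2) a5@(1,2) a6@(2,0) a7@(1,2) a8@(1,2) a9@(1,2) | pheromone: 0 0 0 0 / 0 0 59 0 / 39 0 0 0 / 0 0 0 0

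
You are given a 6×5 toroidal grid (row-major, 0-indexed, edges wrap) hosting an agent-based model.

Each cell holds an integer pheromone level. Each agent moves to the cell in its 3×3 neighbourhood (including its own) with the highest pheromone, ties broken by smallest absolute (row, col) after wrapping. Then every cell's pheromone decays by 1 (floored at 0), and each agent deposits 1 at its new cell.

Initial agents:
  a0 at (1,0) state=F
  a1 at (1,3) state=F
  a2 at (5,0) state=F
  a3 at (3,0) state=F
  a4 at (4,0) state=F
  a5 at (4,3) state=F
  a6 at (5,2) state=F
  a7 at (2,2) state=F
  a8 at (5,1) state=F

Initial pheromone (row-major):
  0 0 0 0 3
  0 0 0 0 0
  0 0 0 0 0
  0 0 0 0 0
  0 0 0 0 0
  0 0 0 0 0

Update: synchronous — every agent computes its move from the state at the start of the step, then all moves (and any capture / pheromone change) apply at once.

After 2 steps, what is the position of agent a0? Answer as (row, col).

t=1: a0@(0,4) a1@(0,4) a2@(0,4) a3@(2,0) a4@(3,0) a5@(3,2) a6@(0,1) a7@(1,1) a8@(0,0) | pheromone: 1 1 0 0 5 / 0 1 0 0 0 / 1 0 0 0 0 / 1 0 1 0 0 / 0 0 0 0 0 / 0 0 0 0 0
t=2: a0@(0,4) a1@(0,4) a2@(0,4) a3@(1,1) a4@(2,0) a5@(3,2) a6@(0,0) a7@(0,0) a8@(0,4) | pheromone: 2 0 0 0 8 / 0 1 0 0 0 / 1 0 0 0 0 / 0 0 1 0 0 / 0 0 0 0 0 / 0 0 0 0 0

(0, 4)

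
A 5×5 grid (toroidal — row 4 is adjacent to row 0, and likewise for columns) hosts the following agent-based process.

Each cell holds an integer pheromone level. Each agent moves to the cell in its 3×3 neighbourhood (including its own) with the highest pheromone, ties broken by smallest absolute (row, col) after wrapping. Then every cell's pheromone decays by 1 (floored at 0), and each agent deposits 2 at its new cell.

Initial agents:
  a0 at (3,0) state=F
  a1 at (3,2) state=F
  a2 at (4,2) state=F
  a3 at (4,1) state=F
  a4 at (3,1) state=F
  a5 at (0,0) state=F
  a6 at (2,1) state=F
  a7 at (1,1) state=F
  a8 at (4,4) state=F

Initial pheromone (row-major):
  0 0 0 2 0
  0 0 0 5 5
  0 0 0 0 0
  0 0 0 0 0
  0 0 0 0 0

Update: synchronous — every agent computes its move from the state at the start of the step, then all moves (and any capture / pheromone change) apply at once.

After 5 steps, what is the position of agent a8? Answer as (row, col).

t=1: a0@(2,0) a1@(2,1) a2@(0,3) a3@(0,0) a4@(2,0) a5@(1,4) a6@(1,0) a7@(0,0) a8@(0,3) | pheromone: 4 0 0 5 0 / 2 0 0 4 6 / 4 2 0 0 0 / 0 0 0 0 0 / 0 0 0 0 0
t=2: a0@(1,4) a1@(2,0) a2@(1,4) a3@(1,4) a4@(1,4) a5@(1,4) a6@(1,4) a7@(1,4) a8@(1,4) | pheromone: 3 0 0 4 0 / 1 0 0 3 21 / 5 1 0 0 0 / 0 0 0 0 0 / 0 0 0 0 0
t=3: a0@(1,4) a1@(1,4) a2@(1,4) a3@(1,4) a4@(1,4) a5@(1,4) a6@(1,4) a7@(1,4) a8@(1,4) | pheromone: 2 0 0 3 0 / 0 0 0 2 38 / 4 0 0 0 0 / 0 0 0 0 0 / 0 0 0 0 0
t=4: a0@(1,4) a1@(1,4) a2@(1,4) a3@(1,4) a4@(1,4) a5@(1,4) a6@(1,4) a7@(1,4) a8@(1,4) | pheromone: 1 0 0 2 0 / 0 0 0 1 55 / 3 0 0 0 0 / 0 0 0 0 0 / 0 0 0 0 0
t=5: a0@(1,4) a1@(1,4) a2@(1,4) a3@(1,4) a4@(1,4) a5@(1,4) a6@(1,4) a7@(1,4) a8@(1,4) | pheromone: 0 0 0 1 0 / 0 0 0 0 72 / 2 0 0 0 0 / 0 0 0 0 0 / 0 0 0 0 0

(1, 4)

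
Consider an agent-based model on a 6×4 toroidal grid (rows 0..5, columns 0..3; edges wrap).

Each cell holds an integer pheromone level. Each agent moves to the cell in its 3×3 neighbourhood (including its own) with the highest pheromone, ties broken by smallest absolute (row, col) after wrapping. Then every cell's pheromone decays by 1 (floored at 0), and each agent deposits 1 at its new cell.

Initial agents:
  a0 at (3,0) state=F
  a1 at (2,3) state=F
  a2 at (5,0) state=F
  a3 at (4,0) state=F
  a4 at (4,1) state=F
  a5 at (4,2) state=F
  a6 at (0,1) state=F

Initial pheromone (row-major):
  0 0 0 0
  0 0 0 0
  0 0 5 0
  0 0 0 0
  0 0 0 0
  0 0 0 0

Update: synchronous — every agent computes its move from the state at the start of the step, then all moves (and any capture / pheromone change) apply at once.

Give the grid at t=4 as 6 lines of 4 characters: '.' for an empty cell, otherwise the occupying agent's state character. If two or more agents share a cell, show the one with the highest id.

t=1: a0@(2,0) a1@(2,2) a2@(0,0) a3@(3,0) a4@(3,0) a5@(3,1) a6@(0,0) | pheromone: 2 0 0 0 / 0 0 0 0 / 1 0 5 0 / 2 1 0 0 / 0 0 0 0 / 0 0 0 0
t=2: a0@(3,0) a1@(2,2) a2@(0,0) a3@(3,0) a4@(3,0) a5@(2,2) a6@(0,0) | pheromone: 3 0 0 0 / 0 0 0 0 / 0 0 6 0 / 4 0 0 0 / 0 0 0 0 / 0 0 0 0
t=3: a0@(3,0) a1@(2,2) a2@(0,0) a3@(3,0) a4@(3,0) a5@(2,2) a6@(0,0) | pheromone: 4 0 0 0 / 0 0 0 0 / 0 0 7 0 / 6 0 0 0 / 0 0 0 0 / 0 0 0 0
t=4: a0@(3,0) a1@(2,2) a2@(0,0) a3@(3,0) a4@(3,0) a5@(2,2) a6@(0,0) | pheromone: 5 0 0 0 / 0 0 0 0 / 0 0 8 0 / 8 0 0 0 / 0 0 0 0 / 0 0 0 0

F...
....
..F.
F...
....
....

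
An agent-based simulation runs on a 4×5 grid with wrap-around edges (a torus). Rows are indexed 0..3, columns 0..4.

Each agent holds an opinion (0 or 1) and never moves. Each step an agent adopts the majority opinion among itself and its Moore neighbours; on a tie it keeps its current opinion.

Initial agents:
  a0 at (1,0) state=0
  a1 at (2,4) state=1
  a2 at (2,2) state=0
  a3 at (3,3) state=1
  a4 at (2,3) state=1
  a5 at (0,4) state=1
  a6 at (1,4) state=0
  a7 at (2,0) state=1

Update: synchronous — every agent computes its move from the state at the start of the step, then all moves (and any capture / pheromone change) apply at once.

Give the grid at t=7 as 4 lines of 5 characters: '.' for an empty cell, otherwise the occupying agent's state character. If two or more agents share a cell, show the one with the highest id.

....1
1...1
1.111
...1.

t=1: a0@(1,0):1 a1@(2,4):1 a2@(2,2):1 a3@(3,3):1 a4@(2,3):1 a5@(0,4):1 a6@(1,4):1 a7@(2,0):1
t=2: (unchanged — steady state)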